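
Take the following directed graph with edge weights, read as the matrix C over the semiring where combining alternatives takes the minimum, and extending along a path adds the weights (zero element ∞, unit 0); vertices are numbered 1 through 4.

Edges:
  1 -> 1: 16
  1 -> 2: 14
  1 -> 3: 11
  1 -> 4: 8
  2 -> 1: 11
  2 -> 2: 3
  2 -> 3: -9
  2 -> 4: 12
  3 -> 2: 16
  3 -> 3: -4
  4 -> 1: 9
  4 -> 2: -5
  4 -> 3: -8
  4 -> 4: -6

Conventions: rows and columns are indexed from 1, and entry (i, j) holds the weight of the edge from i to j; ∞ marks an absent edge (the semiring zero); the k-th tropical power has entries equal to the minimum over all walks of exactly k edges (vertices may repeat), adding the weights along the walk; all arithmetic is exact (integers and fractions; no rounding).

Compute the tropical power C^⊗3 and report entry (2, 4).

C^⊗2:
  [17, 3, 0, 2]
  [14, 6, -13, 6]
  [27, 12, -8, 28]
  [3, -11, -14, -12]
C^⊗3:
  [11, -3, -6, -4]
  [15, 1, -17, 0]
  [23, 8, -12, 22]
  [-3, -17, -20, -18]
Key observation: the optimum is the walk 2->4->4->4, with weight 12 + (-6) + (-6) = 0.
Optimal value attained by: walk 2->4->4->4.
Answer: (C^⊗3)[2][4] = 0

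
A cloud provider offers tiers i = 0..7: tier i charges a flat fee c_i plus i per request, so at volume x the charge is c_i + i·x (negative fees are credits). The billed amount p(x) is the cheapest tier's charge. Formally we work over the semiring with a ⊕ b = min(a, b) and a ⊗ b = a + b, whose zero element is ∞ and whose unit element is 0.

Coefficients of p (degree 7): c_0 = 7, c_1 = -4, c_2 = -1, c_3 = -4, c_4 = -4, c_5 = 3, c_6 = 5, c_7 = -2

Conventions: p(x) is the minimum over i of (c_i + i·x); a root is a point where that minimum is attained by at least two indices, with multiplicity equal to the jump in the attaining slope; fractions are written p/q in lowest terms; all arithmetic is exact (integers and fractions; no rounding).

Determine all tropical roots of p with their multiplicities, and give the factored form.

hull edge (i=0, c=7) to (i=1, c=-4): slope -11, span 1
hull edge (i=1, c=-4) to (i=4, c=-4): slope 0, span 3
hull edge (i=4, c=-4) to (i=7, c=-2): slope 2/3, span 3
Factored form: p(x) = -2 ⊗ (x ⊕ (-2/3)) ⊗ (x ⊕ (-2/3)) ⊗ (x ⊕ (-2/3)) ⊗ (x ⊕ 0) ⊗ (x ⊕ 0) ⊗ (x ⊕ 0) ⊗ (x ⊕ 11)
Answer: roots = -2/3 (mult 3), 0 (mult 3), 11 (mult 1)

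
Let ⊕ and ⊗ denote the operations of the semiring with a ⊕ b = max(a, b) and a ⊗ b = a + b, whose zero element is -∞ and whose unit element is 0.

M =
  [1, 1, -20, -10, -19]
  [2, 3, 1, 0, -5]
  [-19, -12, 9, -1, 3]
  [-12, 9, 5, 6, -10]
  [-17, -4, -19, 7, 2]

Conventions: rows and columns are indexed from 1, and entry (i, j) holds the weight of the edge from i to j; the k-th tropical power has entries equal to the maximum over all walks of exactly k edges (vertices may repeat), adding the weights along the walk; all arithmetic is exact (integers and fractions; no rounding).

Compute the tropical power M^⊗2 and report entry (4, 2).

M^⊗2:
  [3, 4, 2, 1, -4]
  [5, 9, 10, 6, 4]
  [-10, 8, 18, 10, 12]
  [11, 15, 14, 12, 8]
  [-2, 16, 12, 13, 4]
Key observation: the optimum is the walk 4->4->2, with weight 6 + 9 = 15.
Optimal value attained by: walk 4->4->2.
Answer: (M^⊗2)[4][2] = 15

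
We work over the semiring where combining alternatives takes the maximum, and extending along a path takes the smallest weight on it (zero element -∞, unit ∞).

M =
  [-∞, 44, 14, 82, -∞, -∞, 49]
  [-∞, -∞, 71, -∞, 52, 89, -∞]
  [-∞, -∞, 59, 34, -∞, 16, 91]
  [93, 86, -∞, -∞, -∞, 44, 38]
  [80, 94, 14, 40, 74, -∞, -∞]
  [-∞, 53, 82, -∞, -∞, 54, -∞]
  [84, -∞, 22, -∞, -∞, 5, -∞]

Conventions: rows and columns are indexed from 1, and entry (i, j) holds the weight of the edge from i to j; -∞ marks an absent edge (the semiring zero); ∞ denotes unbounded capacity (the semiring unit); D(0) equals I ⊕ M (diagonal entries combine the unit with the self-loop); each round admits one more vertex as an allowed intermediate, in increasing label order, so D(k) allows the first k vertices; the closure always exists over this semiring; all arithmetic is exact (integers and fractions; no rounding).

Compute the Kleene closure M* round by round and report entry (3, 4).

D(0):
  [∞, 44, 14, 82, -∞, -∞, 49]
  [-∞, ∞, 71, -∞, 52, 89, -∞]
  [-∞, -∞, ∞, 34, -∞, 16, 91]
  [93, 86, -∞, ∞, -∞, 44, 38]
  [80, 94, 14, 40, ∞, -∞, -∞]
  [-∞, 53, 82, -∞, -∞, ∞, -∞]
  [84, -∞, 22, -∞, -∞, 5, ∞]
D(1):
  [∞, 44, 14, 82, -∞, -∞, 49]
  [-∞, ∞, 71, -∞, 52, 89, -∞]
  [-∞, -∞, ∞, 34, -∞, 16, 91]
  [93, 86, 14, ∞, -∞, 44, 49]
  [80, 94, 14, 80, ∞, -∞, 49]
  [-∞, 53, 82, -∞, -∞, ∞, -∞]
  [84, 44, 22, 82, -∞, 5, ∞]
D(2):
  [∞, 44, 44, 82, 44, 44, 49]
  [-∞, ∞, 71, -∞, 52, 89, -∞]
  [-∞, -∞, ∞, 34, -∞, 16, 91]
  [93, 86, 71, ∞, 52, 86, 49]
  [80, 94, 71, 80, ∞, 89, 49]
  [-∞, 53, 82, -∞, 52, ∞, -∞]
  [84, 44, 44, 82, 44, 44, ∞]
D(3):
  [∞, 44, 44, 82, 44, 44, 49]
  [-∞, ∞, 71, 34, 52, 89, 71]
  [-∞, -∞, ∞, 34, -∞, 16, 91]
  [93, 86, 71, ∞, 52, 86, 71]
  [80, 94, 71, 80, ∞, 89, 71]
  [-∞, 53, 82, 34, 52, ∞, 82]
  [84, 44, 44, 82, 44, 44, ∞]
D(4):
  [∞, 82, 71, 82, 52, 82, 71]
  [34, ∞, 71, 34, 52, 89, 71]
  [34, 34, ∞, 34, 34, 34, 91]
  [93, 86, 71, ∞, 52, 86, 71]
  [80, 94, 71, 80, ∞, 89, 71]
  [34, 53, 82, 34, 52, ∞, 82]
  [84, 82, 71, 82, 52, 82, ∞]
D(5):
  [∞, 82, 71, 82, 52, 82, 71]
  [52, ∞, 71, 52, 52, 89, 71]
  [34, 34, ∞, 34, 34, 34, 91]
  [93, 86, 71, ∞, 52, 86, 71]
  [80, 94, 71, 80, ∞, 89, 71]
  [52, 53, 82, 52, 52, ∞, 82]
  [84, 82, 71, 82, 52, 82, ∞]
D(6):
  [∞, 82, 82, 82, 52, 82, 82]
  [52, ∞, 82, 52, 52, 89, 82]
  [34, 34, ∞, 34, 34, 34, 91]
  [93, 86, 82, ∞, 52, 86, 82]
  [80, 94, 82, 80, ∞, 89, 82]
  [52, 53, 82, 52, 52, ∞, 82]
  [84, 82, 82, 82, 52, 82, ∞]
D(7):
  [∞, 82, 82, 82, 52, 82, 82]
  [82, ∞, 82, 82, 52, 89, 82]
  [84, 82, ∞, 82, 52, 82, 91]
  [93, 86, 82, ∞, 52, 86, 82]
  [82, 94, 82, 82, ∞, 89, 82]
  [82, 82, 82, 82, 52, ∞, 82]
  [84, 82, 82, 82, 52, 82, ∞]
Answer: M*[3][4] = 82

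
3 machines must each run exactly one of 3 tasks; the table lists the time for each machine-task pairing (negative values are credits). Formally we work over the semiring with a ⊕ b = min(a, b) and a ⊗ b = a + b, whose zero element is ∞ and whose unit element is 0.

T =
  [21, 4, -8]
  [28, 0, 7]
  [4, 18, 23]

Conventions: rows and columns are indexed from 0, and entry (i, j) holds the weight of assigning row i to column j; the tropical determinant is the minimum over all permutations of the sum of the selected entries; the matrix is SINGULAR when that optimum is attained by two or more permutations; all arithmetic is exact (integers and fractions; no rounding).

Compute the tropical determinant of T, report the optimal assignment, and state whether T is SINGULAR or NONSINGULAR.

σ = (0, 1, 2): 21 + 0 + 23 = 44
σ = (0, 2, 1): 21 + 7 + 18 = 46
σ = (1, 0, 2): 4 + 28 + 23 = 55
σ = (1, 2, 0): 4 + 7 + 4 = 15
σ = (2, 0, 1): (-8) + 28 + 18 = 38
σ = (2, 1, 0): (-8) + 0 + 4 = -4
Optimal value attained by: σ = (2, 1, 0).
Answer: det⊕(T) = -4; verdict: NONSINGULAR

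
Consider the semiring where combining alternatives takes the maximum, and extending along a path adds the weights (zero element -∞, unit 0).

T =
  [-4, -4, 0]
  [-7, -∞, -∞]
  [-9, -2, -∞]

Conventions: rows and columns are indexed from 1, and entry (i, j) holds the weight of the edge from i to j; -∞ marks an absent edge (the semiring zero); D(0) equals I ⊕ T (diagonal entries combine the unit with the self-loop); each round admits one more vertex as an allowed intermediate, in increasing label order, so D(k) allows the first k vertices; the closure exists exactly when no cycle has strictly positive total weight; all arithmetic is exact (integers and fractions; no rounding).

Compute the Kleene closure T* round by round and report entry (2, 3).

D(0):
  [0, -4, 0]
  [-7, 0, -∞]
  [-9, -2, 0]
D(1):
  [0, -4, 0]
  [-7, 0, -7]
  [-9, -2, 0]
D(2):
  [0, -4, 0]
  [-7, 0, -7]
  [-9, -2, 0]
D(3):
  [0, -2, 0]
  [-7, 0, -7]
  [-9, -2, 0]
Answer: T*[2][3] = -7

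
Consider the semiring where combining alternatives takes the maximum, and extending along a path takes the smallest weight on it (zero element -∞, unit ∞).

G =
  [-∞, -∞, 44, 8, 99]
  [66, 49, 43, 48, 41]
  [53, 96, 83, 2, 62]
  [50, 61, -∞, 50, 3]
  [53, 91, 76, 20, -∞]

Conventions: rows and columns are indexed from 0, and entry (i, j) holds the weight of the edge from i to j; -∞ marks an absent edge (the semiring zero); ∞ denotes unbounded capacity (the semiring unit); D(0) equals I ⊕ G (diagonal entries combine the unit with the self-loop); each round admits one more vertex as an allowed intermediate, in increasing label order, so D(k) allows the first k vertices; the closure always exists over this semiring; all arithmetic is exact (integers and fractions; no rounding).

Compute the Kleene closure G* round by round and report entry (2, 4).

D(0):
  [∞, -∞, 44, 8, 99]
  [66, ∞, 43, 48, 41]
  [53, 96, ∞, 2, 62]
  [50, 61, -∞, ∞, 3]
  [53, 91, 76, 20, ∞]
D(1):
  [∞, -∞, 44, 8, 99]
  [66, ∞, 44, 48, 66]
  [53, 96, ∞, 8, 62]
  [50, 61, 44, ∞, 50]
  [53, 91, 76, 20, ∞]
D(2):
  [∞, -∞, 44, 8, 99]
  [66, ∞, 44, 48, 66]
  [66, 96, ∞, 48, 66]
  [61, 61, 44, ∞, 61]
  [66, 91, 76, 48, ∞]
D(3):
  [∞, 44, 44, 44, 99]
  [66, ∞, 44, 48, 66]
  [66, 96, ∞, 48, 66]
  [61, 61, 44, ∞, 61]
  [66, 91, 76, 48, ∞]
D(4):
  [∞, 44, 44, 44, 99]
  [66, ∞, 44, 48, 66]
  [66, 96, ∞, 48, 66]
  [61, 61, 44, ∞, 61]
  [66, 91, 76, 48, ∞]
D(5):
  [∞, 91, 76, 48, 99]
  [66, ∞, 66, 48, 66]
  [66, 96, ∞, 48, 66]
  [61, 61, 61, ∞, 61]
  [66, 91, 76, 48, ∞]
Answer: G*[2][4] = 66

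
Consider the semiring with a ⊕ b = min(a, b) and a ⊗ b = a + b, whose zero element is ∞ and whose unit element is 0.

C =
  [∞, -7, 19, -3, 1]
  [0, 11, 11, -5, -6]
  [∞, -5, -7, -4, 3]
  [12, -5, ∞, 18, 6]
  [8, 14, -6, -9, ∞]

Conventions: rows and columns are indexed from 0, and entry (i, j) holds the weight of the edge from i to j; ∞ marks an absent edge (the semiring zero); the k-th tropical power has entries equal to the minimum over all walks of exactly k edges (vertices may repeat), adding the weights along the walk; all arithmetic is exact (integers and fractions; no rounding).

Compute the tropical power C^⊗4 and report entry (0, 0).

C^⊗2:
  [-7, -8, -5, -12, -13]
  [2, -10, -12, -15, 1]
  [-5, -12, -14, -11, -11]
  [-5, 5, 0, -10, -11]
  [3, -14, -13, -10, -3]
C^⊗3:
  [-8, -17, -19, -22, -14]
  [-10, -20, -19, -16, -16]
  [-12, -19, -21, -20, -18]
  [-3, -15, -17, -20, -4]
  [-14, -18, -20, -19, -20]
C^⊗4:
  [-17, -27, -26, -23, -23]
  [-20, -24, -26, -25, -26]
  [-19, -26, -28, -27, -25]
  [-15, -25, -24, -21, -21]
  [-18, -25, -27, -29, -24]
Key observation: the optimum is the walk 0->1->3->1->0, with weight (-7) + (-5) + (-5) + 0 = -17.
Optimal value attained by: walk 0->1->3->1->0.
Answer: (C^⊗4)[0][0] = -17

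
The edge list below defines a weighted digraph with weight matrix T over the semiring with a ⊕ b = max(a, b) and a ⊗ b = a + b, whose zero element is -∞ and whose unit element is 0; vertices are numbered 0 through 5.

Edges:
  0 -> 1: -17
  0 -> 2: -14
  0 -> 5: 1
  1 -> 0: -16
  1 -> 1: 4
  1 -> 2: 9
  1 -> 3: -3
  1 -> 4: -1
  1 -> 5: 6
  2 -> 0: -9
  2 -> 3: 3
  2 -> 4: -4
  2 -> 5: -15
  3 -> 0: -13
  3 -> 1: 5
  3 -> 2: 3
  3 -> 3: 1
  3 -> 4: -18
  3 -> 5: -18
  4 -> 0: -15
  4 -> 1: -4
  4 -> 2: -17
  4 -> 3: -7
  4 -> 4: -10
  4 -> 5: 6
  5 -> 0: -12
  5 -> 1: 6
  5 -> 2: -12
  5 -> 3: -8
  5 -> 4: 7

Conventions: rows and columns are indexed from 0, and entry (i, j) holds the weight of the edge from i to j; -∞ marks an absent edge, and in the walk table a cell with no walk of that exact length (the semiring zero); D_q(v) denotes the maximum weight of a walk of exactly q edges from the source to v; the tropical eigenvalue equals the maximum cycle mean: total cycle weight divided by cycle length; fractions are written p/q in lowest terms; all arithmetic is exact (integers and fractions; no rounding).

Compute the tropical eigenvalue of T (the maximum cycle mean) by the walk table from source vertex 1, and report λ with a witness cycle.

q=0: [-∞, 0, -∞, -∞, -∞, -∞]
q=1: [-16, 4, 9, -3, -1, 6]
q=2: [0, 12, 13, 12, 13, 10]
q=3: [4, 17, 21, 16, 17, 19]
q=4: [12, 25, 26, 24, 26, 23]
q=5: [17, 29, 34, 29, 30, 32]
q=6: [25, 38, 38, 37, 39, 36]
Optimal cycle mean attained by: cycle 4->5->4, total 6 + 7, length 2.
Answer: λ = 13/2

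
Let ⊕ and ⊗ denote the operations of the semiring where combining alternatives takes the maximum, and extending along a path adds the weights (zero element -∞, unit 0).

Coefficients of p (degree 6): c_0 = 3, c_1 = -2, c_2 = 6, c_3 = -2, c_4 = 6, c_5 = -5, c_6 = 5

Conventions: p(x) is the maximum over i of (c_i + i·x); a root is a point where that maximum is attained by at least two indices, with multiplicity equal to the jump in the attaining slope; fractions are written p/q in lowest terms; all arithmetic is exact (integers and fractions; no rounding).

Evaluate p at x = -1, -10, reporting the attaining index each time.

p(-1) = max(3+0·(-1)=3, -2+1·(-1)=-3, 6+2·(-1)=4, -2+3·(-1)=-5, 6+4·(-1)=2, -5+5·(-1)=-10, 5+6·(-1)=-1) = 4 (attained by i=2)
p(-10) = max(3+0·(-10)=3, -2+1·(-10)=-12, 6+2·(-10)=-14, -2+3·(-10)=-32, 6+4·(-10)=-34, -5+5·(-10)=-55, 5+6·(-10)=-55) = 3 (attained by i=0)
Answer: p(-1) = 4; p(-10) = 3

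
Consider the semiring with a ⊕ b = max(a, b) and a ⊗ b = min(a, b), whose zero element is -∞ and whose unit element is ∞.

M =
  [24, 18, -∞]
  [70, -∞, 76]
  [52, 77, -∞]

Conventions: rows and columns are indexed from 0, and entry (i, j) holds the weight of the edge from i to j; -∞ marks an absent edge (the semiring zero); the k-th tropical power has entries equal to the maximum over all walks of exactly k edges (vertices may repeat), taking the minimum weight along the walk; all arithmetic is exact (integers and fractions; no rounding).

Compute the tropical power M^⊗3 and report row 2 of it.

M^⊗2:
  [24, 18, 18]
  [52, 76, -∞]
  [70, 18, 76]
M^⊗3:
  [24, 18, 18]
  [70, 18, 76]
  [52, 76, 18]
Answer: row 2 of M^⊗3 = [52, 76, 18]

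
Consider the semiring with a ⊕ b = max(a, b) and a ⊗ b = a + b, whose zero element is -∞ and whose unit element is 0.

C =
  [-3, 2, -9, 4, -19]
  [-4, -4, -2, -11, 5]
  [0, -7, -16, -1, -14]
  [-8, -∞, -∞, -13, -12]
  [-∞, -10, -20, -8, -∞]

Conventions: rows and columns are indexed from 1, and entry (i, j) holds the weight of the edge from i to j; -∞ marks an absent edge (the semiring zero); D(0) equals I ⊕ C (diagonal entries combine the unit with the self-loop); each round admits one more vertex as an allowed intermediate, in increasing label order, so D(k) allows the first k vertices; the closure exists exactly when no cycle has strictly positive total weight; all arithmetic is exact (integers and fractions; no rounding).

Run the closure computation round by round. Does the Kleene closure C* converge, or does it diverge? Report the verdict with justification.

D(0):
  [0, 2, -9, 4, -19]
  [-4, 0, -2, -11, 5]
  [0, -7, 0, -1, -14]
  [-8, -∞, -∞, 0, -12]
  [-∞, -10, -20, -8, 0]
D(1):
  [0, 2, -9, 4, -19]
  [-4, 0, -2, 0, 5]
  [0, 2, 0, 4, -14]
  [-8, -6, -17, 0, -12]
  [-∞, -10, -20, -8, 0]
D(2):
  [0, 2, 0, 4, 7]
  [-4, 0, -2, 0, 5]
  [0, 2, 0, 4, 7]
  [-8, -6, -8, 0, -1]
  [-14, -10, -12, -8, 0]
D(3):
  [0, 2, 0, 4, 7]
  [-2, 0, -2, 2, 5]
  [0, 2, 0, 4, 7]
  [-8, -6, -8, 0, -1]
  [-12, -10, -12, -8, 0]
D(4):
  [0, 2, 0, 4, 7]
  [-2, 0, -2, 2, 5]
  [0, 2, 0, 4, 7]
  [-8, -6, -8, 0, -1]
  [-12, -10, -12, -8, 0]
D(5):
  [0, 2, 0, 4, 7]
  [-2, 0, -2, 2, 5]
  [0, 2, 0, 4, 7]
  [-8, -6, -8, 0, -1]
  [-12, -10, -12, -8, 0]
Key observation: every diagonal entry stays at the unit through all rounds, so no improving cycle exists.
Answer: CONVERGES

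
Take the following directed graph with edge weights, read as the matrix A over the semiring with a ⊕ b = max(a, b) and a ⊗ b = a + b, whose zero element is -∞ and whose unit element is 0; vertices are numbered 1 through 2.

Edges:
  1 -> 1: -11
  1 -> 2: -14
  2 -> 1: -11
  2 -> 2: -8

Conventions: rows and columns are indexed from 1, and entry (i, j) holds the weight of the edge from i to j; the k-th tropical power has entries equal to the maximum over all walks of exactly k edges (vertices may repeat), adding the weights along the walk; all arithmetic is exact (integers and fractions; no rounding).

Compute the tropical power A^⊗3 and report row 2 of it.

A^⊗2:
  [-22, -22]
  [-19, -16]
A^⊗3:
  [-33, -30]
  [-27, -24]
Answer: row 2 of A^⊗3 = [-27, -24]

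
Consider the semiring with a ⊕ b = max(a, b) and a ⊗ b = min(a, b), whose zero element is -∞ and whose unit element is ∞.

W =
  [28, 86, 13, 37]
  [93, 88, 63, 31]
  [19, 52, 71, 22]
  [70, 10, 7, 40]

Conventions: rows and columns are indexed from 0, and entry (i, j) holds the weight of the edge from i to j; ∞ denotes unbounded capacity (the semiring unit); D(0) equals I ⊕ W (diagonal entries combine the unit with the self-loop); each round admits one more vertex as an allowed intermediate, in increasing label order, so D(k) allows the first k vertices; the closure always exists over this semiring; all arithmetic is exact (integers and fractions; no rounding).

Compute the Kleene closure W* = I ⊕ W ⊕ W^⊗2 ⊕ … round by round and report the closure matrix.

D(0):
  [∞, 86, 13, 37]
  [93, ∞, 63, 31]
  [19, 52, ∞, 22]
  [70, 10, 7, ∞]
D(1):
  [∞, 86, 13, 37]
  [93, ∞, 63, 37]
  [19, 52, ∞, 22]
  [70, 70, 13, ∞]
D(2):
  [∞, 86, 63, 37]
  [93, ∞, 63, 37]
  [52, 52, ∞, 37]
  [70, 70, 63, ∞]
D(3):
  [∞, 86, 63, 37]
  [93, ∞, 63, 37]
  [52, 52, ∞, 37]
  [70, 70, 63, ∞]
D(4):
  [∞, 86, 63, 37]
  [93, ∞, 63, 37]
  [52, 52, ∞, 37]
  [70, 70, 63, ∞]
Answer: W* = [[∞, 86, 63, 37], [93, ∞, 63, 37], [52, 52, ∞, 37], [70, 70, 63, ∞]]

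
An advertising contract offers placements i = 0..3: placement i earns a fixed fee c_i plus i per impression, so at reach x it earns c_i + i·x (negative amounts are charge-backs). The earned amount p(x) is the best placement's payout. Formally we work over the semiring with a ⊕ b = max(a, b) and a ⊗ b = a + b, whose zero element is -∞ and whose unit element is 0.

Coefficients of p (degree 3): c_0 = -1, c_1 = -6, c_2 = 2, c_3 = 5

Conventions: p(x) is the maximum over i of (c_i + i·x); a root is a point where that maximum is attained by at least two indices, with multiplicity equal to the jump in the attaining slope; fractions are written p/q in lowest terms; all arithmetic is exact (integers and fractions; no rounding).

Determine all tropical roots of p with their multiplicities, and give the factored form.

hull edge (i=0, c=-1) to (i=3, c=5): slope 2, span 3
Factored form: p(x) = 5 ⊗ (x ⊕ (-2)) ⊗ (x ⊕ (-2)) ⊗ (x ⊕ (-2))
Answer: roots = -2 (mult 3)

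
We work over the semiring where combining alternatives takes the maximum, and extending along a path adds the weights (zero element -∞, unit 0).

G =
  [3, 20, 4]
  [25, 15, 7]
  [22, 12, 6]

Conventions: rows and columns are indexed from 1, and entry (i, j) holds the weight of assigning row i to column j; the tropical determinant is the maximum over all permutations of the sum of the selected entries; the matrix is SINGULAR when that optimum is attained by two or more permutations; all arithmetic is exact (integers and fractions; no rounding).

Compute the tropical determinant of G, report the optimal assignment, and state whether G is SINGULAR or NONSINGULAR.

σ = (1, 2, 3): 3 + 15 + 6 = 24
σ = (1, 3, 2): 3 + 7 + 12 = 22
σ = (2, 1, 3): 20 + 25 + 6 = 51
σ = (2, 3, 1): 20 + 7 + 22 = 49
σ = (3, 1, 2): 4 + 25 + 12 = 41
σ = (3, 2, 1): 4 + 15 + 22 = 41
Optimal value attained by: σ = (2, 1, 3).
Answer: det⊕(G) = 51; verdict: NONSINGULAR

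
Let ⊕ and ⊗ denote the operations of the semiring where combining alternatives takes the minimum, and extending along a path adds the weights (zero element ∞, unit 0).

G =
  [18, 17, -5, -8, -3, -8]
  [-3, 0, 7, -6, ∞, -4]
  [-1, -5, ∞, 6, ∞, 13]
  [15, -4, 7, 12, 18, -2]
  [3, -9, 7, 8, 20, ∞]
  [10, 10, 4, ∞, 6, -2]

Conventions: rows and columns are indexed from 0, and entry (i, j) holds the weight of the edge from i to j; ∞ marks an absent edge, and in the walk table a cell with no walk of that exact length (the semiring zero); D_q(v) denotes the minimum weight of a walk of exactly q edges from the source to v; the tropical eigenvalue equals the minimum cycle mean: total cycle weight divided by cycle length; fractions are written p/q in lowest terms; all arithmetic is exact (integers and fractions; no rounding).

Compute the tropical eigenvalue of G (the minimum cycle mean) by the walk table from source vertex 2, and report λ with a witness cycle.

q=0: [∞, ∞, 0, ∞, ∞, ∞]
q=1: [-1, -5, ∞, 6, ∞, 13]
q=2: [-8, -5, -6, -11, -4, -9]
q=3: [-8, -15, -13, -16, -11, -16]
q=4: [-18, -20, -13, -21, -11, -19]
q=5: [-23, -25, -23, -26, -21, -26]
q=6: [-28, -30, -28, -31, -26, -31]
Optimal cycle mean attained by: cycle 0->3->1->0, total (-8) + (-4) + (-3), length 3.
Answer: λ = -5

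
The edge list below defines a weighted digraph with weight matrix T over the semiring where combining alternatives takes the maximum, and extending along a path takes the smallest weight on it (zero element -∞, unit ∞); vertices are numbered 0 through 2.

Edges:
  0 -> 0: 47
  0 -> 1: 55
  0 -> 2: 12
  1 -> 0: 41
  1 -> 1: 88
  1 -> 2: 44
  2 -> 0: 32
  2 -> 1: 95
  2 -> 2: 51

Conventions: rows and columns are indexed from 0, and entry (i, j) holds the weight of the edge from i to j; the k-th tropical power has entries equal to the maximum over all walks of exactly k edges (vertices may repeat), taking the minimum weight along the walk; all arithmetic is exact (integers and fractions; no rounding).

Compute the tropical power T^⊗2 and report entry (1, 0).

T^⊗2:
  [47, 55, 44]
  [41, 88, 44]
  [41, 88, 51]
Key observation: the optimum is the walk 1->0->0, with weight 41 min 47 = 41.
Optimal value attained by: walk 1->0->0.
Answer: (T^⊗2)[1][0] = 41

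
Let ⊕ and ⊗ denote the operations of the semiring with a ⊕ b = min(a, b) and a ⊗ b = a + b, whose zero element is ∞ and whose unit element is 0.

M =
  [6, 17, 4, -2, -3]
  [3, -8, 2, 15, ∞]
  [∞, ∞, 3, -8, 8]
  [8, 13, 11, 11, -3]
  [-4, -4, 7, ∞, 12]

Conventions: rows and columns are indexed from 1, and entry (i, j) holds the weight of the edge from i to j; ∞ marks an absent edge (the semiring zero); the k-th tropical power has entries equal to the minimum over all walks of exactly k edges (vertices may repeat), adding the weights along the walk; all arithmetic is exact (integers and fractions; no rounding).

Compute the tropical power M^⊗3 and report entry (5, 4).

M^⊗2:
  [-7, -7, 4, -4, -5]
  [-5, -16, -6, -6, 0]
  [0, 4, 3, -5, -11]
  [-7, -7, 4, 3, 5]
  [-1, -12, -2, -6, -7]
M^⊗3:
  [-9, -15, -5, -9, -10]
  [-13, -24, -14, -14, -9]
  [-15, -15, -4, -5, -8]
  [-4, -15, -5, -9, -10]
  [-11, -20, -10, -10, -9]
Key observation: the optimum is the walk 5->2->3->4, with weight (-4) + 2 + (-8) = -10.
Optimal value attained by: walk 5->2->3->4.
Answer: (M^⊗3)[5][4] = -10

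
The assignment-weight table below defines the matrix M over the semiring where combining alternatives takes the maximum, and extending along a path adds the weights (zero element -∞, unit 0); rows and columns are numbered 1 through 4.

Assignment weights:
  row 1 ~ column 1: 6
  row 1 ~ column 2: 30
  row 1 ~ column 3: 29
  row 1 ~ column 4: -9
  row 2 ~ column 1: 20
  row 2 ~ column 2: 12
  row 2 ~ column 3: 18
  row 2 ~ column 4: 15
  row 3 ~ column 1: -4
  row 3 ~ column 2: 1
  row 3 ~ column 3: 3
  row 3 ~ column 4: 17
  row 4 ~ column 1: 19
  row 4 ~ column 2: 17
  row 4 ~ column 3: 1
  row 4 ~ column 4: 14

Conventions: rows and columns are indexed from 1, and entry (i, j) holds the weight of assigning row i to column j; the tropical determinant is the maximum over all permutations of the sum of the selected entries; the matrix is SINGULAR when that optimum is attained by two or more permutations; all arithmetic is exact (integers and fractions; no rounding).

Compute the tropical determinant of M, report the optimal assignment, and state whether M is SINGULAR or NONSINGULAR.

σ = (1, 2, 3, 4): 6 + 12 + 3 + 14 = 35
σ = (1, 2, 4, 3): 6 + 12 + 17 + 1 = 36
σ = (1, 3, 2, 4): 6 + 18 + 1 + 14 = 39
σ = (1, 3, 4, 2): 6 + 18 + 17 + 17 = 58
σ = (1, 4, 2, 3): 6 + 15 + 1 + 1 = 23
σ = (1, 4, 3, 2): 6 + 15 + 3 + 17 = 41
σ = (2, 1, 3, 4): 30 + 20 + 3 + 14 = 67
σ = (2, 1, 4, 3): 30 + 20 + 17 + 1 = 68
σ = (2, 3, 1, 4): 30 + 18 + (-4) + 14 = 58
σ = (2, 3, 4, 1): 30 + 18 + 17 + 19 = 84
σ = (2, 4, 1, 3): 30 + 15 + (-4) + 1 = 42
σ = (2, 4, 3, 1): 30 + 15 + 3 + 19 = 67
σ = (3, 1, 2, 4): 29 + 20 + 1 + 14 = 64
σ = (3, 1, 4, 2): 29 + 20 + 17 + 17 = 83
σ = (3, 2, 1, 4): 29 + 12 + (-4) + 14 = 51
σ = (3, 2, 4, 1): 29 + 12 + 17 + 19 = 77
σ = (3, 4, 1, 2): 29 + 15 + (-4) + 17 = 57
σ = (3, 4, 2, 1): 29 + 15 + 1 + 19 = 64
σ = (4, 1, 2, 3): (-9) + 20 + 1 + 1 = 13
σ = (4, 1, 3, 2): (-9) + 20 + 3 + 17 = 31
σ = (4, 2, 1, 3): (-9) + 12 + (-4) + 1 = 0
σ = (4, 2, 3, 1): (-9) + 12 + 3 + 19 = 25
σ = (4, 3, 1, 2): (-9) + 18 + (-4) + 17 = 22
σ = (4, 3, 2, 1): (-9) + 18 + 1 + 19 = 29
Optimal value attained by: σ = (2, 3, 4, 1).
Answer: det⊕(M) = 84; verdict: NONSINGULAR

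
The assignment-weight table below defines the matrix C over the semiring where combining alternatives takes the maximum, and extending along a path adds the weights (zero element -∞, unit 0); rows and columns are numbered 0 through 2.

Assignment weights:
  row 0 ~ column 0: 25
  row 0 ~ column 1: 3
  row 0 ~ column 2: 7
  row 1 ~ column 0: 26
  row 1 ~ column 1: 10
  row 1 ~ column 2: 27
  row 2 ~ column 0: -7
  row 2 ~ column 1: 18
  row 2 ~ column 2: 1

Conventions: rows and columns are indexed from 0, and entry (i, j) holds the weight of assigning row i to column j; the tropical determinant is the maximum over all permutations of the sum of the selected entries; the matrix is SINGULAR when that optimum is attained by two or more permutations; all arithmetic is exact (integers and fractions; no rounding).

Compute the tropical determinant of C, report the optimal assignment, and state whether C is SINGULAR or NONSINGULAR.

σ = (0, 1, 2): 25 + 10 + 1 = 36
σ = (0, 2, 1): 25 + 27 + 18 = 70
σ = (1, 0, 2): 3 + 26 + 1 = 30
σ = (1, 2, 0): 3 + 27 + (-7) = 23
σ = (2, 0, 1): 7 + 26 + 18 = 51
σ = (2, 1, 0): 7 + 10 + (-7) = 10
Optimal value attained by: σ = (0, 2, 1).
Answer: det⊕(C) = 70; verdict: NONSINGULAR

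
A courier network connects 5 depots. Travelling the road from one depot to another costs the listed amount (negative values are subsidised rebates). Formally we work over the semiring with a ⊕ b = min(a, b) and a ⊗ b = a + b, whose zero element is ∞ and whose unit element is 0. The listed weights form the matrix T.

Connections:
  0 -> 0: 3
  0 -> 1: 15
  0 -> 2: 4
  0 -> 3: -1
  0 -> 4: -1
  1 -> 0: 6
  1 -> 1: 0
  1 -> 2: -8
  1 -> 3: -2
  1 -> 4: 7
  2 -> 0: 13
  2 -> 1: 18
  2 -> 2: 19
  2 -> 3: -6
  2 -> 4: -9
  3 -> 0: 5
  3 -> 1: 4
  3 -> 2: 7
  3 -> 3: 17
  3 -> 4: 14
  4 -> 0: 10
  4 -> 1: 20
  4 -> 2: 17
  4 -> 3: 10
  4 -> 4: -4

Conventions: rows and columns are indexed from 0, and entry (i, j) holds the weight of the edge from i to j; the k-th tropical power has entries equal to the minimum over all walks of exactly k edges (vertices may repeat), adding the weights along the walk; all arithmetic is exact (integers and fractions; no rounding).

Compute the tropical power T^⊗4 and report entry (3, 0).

T^⊗2:
  [4, 3, 6, -2, -5]
  [3, 0, -8, -14, -17]
  [-1, -2, 1, 1, -13]
  [8, 4, -4, 1, -2]
  [6, 14, 12, 6, -8]
T^⊗3:
  [3, 2, -5, 0, -9]
  [-9, -10, -8, -14, -21]
  [-3, -2, -10, -5, -17]
  [6, 4, -4, -10, -13]
  [2, 10, 6, 2, -12]
T^⊗4:
  [1, 2, -6, -11, -14]
  [-11, -10, -18, -14, -25]
  [-7, -2, -10, -16, -21]
  [-5, -6, -4, -10, -17]
  [-2, 6, 2, -2, -16]
Key observation: the optimum is the walk 3->1->2->3->0, with weight 4 + (-8) + (-6) + 5 = -5.
Optimal value attained by: walk 3->1->2->3->0.
Answer: (T^⊗4)[3][0] = -5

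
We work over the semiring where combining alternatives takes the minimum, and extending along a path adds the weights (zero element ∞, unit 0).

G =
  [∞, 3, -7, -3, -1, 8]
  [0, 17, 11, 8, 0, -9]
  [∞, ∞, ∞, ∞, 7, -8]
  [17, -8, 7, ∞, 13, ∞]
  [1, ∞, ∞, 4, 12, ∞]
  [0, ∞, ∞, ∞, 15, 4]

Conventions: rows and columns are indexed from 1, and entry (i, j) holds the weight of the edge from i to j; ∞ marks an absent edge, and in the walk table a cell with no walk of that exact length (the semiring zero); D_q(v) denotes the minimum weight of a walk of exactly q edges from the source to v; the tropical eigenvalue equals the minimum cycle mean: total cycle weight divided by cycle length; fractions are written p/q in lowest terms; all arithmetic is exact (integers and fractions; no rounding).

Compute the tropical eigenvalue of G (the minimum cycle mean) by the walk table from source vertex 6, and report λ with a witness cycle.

q=0: [∞, ∞, ∞, ∞, ∞, 0]
q=1: [0, ∞, ∞, ∞, 15, 4]
q=2: [4, 3, -7, -3, -1, 8]
q=3: [0, -11, -3, 1, 0, -15]
q=4: [-15, -7, -7, -3, -11, -20]
q=5: [-20, -12, -22, -18, -16, -16]
q=6: [-16, -26, -27, -23, -21, -30]
Optimal cycle mean attained by: cycle 1->3->6->1, total (-7) + (-8) + 0, length 3.
Answer: λ = -5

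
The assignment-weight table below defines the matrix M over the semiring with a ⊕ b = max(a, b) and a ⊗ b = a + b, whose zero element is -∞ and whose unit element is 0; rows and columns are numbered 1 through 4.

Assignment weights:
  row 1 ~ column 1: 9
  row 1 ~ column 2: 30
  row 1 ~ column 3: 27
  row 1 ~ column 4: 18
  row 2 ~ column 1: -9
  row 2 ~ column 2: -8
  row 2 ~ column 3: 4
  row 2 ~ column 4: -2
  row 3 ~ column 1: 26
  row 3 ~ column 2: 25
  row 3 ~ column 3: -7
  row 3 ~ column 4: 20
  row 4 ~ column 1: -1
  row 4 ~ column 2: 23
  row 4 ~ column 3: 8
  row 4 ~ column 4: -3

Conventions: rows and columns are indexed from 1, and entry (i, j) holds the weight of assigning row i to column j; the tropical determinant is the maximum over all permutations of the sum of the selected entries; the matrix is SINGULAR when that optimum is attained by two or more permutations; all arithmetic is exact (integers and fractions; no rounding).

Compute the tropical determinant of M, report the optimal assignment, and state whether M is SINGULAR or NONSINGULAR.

σ = (1, 2, 3, 4): 9 + (-8) + (-7) + (-3) = -9
σ = (1, 2, 4, 3): 9 + (-8) + 20 + 8 = 29
σ = (1, 3, 2, 4): 9 + 4 + 25 + (-3) = 35
σ = (1, 3, 4, 2): 9 + 4 + 20 + 23 = 56
σ = (1, 4, 2, 3): 9 + (-2) + 25 + 8 = 40
σ = (1, 4, 3, 2): 9 + (-2) + (-7) + 23 = 23
σ = (2, 1, 3, 4): 30 + (-9) + (-7) + (-3) = 11
σ = (2, 1, 4, 3): 30 + (-9) + 20 + 8 = 49
σ = (2, 3, 1, 4): 30 + 4 + 26 + (-3) = 57
σ = (2, 3, 4, 1): 30 + 4 + 20 + (-1) = 53
σ = (2, 4, 1, 3): 30 + (-2) + 26 + 8 = 62
σ = (2, 4, 3, 1): 30 + (-2) + (-7) + (-1) = 20
σ = (3, 1, 2, 4): 27 + (-9) + 25 + (-3) = 40
σ = (3, 1, 4, 2): 27 + (-9) + 20 + 23 = 61
σ = (3, 2, 1, 4): 27 + (-8) + 26 + (-3) = 42
σ = (3, 2, 4, 1): 27 + (-8) + 20 + (-1) = 38
σ = (3, 4, 1, 2): 27 + (-2) + 26 + 23 = 74
σ = (3, 4, 2, 1): 27 + (-2) + 25 + (-1) = 49
σ = (4, 1, 2, 3): 18 + (-9) + 25 + 8 = 42
σ = (4, 1, 3, 2): 18 + (-9) + (-7) + 23 = 25
σ = (4, 2, 1, 3): 18 + (-8) + 26 + 8 = 44
σ = (4, 2, 3, 1): 18 + (-8) + (-7) + (-1) = 2
σ = (4, 3, 1, 2): 18 + 4 + 26 + 23 = 71
σ = (4, 3, 2, 1): 18 + 4 + 25 + (-1) = 46
Optimal value attained by: σ = (3, 4, 1, 2).
Answer: det⊕(M) = 74; verdict: NONSINGULAR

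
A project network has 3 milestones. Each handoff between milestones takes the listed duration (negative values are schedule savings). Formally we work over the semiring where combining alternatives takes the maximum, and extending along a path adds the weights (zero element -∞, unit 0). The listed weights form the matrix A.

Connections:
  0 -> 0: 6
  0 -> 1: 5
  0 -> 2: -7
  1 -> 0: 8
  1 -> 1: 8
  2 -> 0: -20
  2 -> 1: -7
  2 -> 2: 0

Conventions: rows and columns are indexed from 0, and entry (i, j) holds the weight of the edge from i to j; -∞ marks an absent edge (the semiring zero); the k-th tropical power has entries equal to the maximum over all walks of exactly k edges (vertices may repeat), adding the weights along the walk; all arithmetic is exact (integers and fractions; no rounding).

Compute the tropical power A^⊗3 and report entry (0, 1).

A^⊗2:
  [13, 13, -1]
  [16, 16, 1]
  [1, 1, 0]
A^⊗3:
  [21, 21, 6]
  [24, 24, 9]
  [9, 9, 0]
Key observation: the optimum is the walk 0->1->1->1, with weight 5 + 8 + 8 = 21.
Optimal value attained by: walk 0->1->1->1.
Answer: (A^⊗3)[0][1] = 21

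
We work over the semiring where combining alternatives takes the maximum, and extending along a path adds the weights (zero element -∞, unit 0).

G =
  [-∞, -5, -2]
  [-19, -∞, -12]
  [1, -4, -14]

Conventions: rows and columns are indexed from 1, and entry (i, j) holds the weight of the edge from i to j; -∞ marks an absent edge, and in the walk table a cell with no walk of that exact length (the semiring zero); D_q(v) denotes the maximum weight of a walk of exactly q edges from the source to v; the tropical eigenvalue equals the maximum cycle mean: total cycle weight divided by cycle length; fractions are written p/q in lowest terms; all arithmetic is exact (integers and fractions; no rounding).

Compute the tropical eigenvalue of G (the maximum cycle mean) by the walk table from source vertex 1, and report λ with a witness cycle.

q=0: [0, -∞, -∞]
q=1: [-∞, -5, -2]
q=2: [-1, -6, -16]
q=3: [-15, -6, -3]
Optimal cycle mean attained by: cycle 1->3->1, total (-2) + 1, length 2.
Answer: λ = -1/2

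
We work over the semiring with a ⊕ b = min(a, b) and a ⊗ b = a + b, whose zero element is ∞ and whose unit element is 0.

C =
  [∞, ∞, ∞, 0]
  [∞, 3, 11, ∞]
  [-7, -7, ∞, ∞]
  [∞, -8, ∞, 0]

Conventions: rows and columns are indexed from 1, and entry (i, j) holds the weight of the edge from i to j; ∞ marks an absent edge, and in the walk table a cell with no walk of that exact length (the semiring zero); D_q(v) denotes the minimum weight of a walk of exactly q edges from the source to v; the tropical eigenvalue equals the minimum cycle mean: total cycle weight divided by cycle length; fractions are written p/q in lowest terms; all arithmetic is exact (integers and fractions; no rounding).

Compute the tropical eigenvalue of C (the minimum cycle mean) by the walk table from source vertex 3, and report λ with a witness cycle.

q=0: [∞, ∞, 0, ∞]
q=1: [-7, -7, ∞, ∞]
q=2: [∞, -4, 4, -7]
q=3: [-3, -15, 7, -7]
q=4: [0, -15, -4, -7]
Optimal cycle mean attained by: cycle 1->4->2->3->1, total 0 + (-8) + 11 + (-7), length 4.
Answer: λ = -1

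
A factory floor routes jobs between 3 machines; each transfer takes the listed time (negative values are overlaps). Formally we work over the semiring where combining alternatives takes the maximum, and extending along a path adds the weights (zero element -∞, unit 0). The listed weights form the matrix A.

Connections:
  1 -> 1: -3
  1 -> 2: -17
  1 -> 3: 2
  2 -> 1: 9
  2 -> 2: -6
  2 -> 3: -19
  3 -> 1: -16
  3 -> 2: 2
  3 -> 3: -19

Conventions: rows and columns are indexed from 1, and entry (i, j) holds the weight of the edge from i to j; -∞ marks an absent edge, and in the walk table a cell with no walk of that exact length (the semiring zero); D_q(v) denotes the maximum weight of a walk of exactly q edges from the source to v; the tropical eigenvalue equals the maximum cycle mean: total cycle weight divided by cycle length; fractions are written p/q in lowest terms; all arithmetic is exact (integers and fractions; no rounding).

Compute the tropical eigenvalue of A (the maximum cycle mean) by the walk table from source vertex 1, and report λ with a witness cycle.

q=0: [0, -∞, -∞]
q=1: [-3, -17, 2]
q=2: [-6, 4, -1]
q=3: [13, 1, -4]
Optimal cycle mean attained by: cycle 1->3->2->1, total 2 + 2 + 9, length 3.
Answer: λ = 13/3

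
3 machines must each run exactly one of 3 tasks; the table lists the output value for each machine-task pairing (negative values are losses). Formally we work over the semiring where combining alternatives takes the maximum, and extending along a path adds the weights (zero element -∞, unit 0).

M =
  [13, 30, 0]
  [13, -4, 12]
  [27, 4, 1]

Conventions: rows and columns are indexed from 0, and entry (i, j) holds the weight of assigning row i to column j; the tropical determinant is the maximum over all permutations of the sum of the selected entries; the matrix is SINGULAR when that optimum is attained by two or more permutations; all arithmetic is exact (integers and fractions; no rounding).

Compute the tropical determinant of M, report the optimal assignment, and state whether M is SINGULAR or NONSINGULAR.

σ = (0, 1, 2): 13 + (-4) + 1 = 10
σ = (0, 2, 1): 13 + 12 + 4 = 29
σ = (1, 0, 2): 30 + 13 + 1 = 44
σ = (1, 2, 0): 30 + 12 + 27 = 69
σ = (2, 0, 1): 0 + 13 + 4 = 17
σ = (2, 1, 0): 0 + (-4) + 27 = 23
Optimal value attained by: σ = (1, 2, 0).
Answer: det⊕(M) = 69; verdict: NONSINGULAR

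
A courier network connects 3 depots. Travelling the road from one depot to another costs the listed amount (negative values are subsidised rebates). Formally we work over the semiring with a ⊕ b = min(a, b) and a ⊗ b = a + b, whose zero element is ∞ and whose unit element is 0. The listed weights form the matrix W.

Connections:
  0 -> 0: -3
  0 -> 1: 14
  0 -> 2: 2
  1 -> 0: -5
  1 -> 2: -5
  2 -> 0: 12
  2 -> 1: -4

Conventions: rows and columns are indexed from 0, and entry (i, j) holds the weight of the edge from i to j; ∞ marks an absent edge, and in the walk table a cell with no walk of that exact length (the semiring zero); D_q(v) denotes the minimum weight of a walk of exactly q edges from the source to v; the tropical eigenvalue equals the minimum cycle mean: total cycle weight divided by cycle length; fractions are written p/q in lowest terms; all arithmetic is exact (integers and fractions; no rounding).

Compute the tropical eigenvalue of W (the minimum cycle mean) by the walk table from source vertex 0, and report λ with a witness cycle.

q=0: [0, ∞, ∞]
q=1: [-3, 14, 2]
q=2: [-6, -2, -1]
q=3: [-9, -5, -7]
Optimal cycle mean attained by: cycle 1->2->1, total (-5) + (-4), length 2.
Answer: λ = -9/2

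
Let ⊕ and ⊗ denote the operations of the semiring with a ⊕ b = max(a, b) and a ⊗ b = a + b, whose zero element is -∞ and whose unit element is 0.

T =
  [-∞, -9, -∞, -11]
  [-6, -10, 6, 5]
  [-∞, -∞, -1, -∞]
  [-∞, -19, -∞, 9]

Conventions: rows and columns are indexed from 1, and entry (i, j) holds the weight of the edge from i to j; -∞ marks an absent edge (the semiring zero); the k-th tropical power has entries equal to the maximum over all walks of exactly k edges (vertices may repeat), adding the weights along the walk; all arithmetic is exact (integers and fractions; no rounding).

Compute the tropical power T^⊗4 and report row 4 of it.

T^⊗2:
  [-15, -19, -3, -2]
  [-16, -14, 5, 14]
  [-∞, -∞, -2, -∞]
  [-25, -10, -13, 18]
T^⊗3:
  [-25, -21, -4, 7]
  [-20, -5, 4, 23]
  [-∞, -∞, -3, -∞]
  [-16, -1, -4, 27]
T^⊗4:
  [-27, -12, -5, 16]
  [-11, 4, 3, 32]
  [-∞, -∞, -4, -∞]
  [-7, 8, 5, 36]
Answer: row 4 of T^⊗4 = [-7, 8, 5, 36]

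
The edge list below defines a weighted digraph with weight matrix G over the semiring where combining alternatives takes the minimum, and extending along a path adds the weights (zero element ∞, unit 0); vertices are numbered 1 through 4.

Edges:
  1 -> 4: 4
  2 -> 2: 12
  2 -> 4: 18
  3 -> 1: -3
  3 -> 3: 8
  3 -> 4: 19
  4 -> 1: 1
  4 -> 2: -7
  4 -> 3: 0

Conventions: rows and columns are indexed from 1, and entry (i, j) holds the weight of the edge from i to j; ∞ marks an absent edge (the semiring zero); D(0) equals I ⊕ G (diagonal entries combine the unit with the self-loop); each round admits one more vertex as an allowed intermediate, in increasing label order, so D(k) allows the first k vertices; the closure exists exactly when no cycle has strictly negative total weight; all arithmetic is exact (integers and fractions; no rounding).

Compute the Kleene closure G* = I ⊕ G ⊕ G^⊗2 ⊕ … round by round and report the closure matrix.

D(0):
  [0, ∞, ∞, 4]
  [∞, 0, ∞, 18]
  [-3, ∞, 0, 19]
  [1, -7, 0, 0]
D(1):
  [0, ∞, ∞, 4]
  [∞, 0, ∞, 18]
  [-3, ∞, 0, 1]
  [1, -7, 0, 0]
D(2):
  [0, ∞, ∞, 4]
  [∞, 0, ∞, 18]
  [-3, ∞, 0, 1]
  [1, -7, 0, 0]
D(3):
  [0, ∞, ∞, 4]
  [∞, 0, ∞, 18]
  [-3, ∞, 0, 1]
  [-3, -7, 0, 0]
D(4):
  [0, -3, 4, 4]
  [15, 0, 18, 18]
  [-3, -6, 0, 1]
  [-3, -7, 0, 0]
Answer: G* = [[0, -3, 4, 4], [15, 0, 18, 18], [-3, -6, 0, 1], [-3, -7, 0, 0]]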